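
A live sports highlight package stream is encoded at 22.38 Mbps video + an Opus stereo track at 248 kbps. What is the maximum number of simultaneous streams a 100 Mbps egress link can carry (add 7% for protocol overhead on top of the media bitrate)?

4

Audio: 248 kbps = 0.248 Mbps.
Per-viewer media rate: 22.628 Mbps.
On the wire with 7% overhead: 24.212 Mbps.
100 Mbps = 100.0 Mbps; 100.0 / 24.212 = 4.13 → 4 viewers.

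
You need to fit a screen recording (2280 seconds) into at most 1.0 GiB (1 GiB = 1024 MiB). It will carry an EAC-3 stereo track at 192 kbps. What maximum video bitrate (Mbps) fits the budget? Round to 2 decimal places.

3.58 Mbps

Budget: 1.0 GiB = 8589.9 Mb.
Total bitrate budget: 8589.9 Mb / 2280 s = 3.768 Mbps.
Audio: 192 kbps = 0.192 Mbps.
Video: 3.768 − 0.192 = 3.576 Mbps.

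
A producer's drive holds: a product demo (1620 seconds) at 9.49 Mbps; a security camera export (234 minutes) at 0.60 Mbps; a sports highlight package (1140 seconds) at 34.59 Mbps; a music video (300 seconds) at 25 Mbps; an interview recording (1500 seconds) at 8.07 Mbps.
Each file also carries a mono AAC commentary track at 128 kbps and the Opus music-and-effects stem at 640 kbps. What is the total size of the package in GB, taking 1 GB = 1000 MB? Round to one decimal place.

12.1 GB

Audio total: 128 + 640 = 768 kbps = 0.768 Mbps.
product demo: 10.258 Mbps × 1620 s = 16618.0 Mb
security camera export: 1.368 Mbps × 14040 s = 19206.7 Mb
sports highlight package: 35.358 Mbps × 1140 s = 40308.1 Mb
music video: 25.768 Mbps × 300 s = 7730.4 Mb
interview recording: 8.838 Mbps × 1500 s = 13257.0 Mb
Total: 97120.2 Mb = 12140.0 MB.
= 12.14 GB.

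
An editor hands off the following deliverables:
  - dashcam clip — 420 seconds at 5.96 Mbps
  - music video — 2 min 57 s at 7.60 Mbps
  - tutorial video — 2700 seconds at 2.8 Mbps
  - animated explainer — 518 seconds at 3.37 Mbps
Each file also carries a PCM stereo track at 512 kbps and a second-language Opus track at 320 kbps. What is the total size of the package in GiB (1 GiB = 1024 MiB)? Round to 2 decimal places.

1.90 GiB

Audio total: 512 + 320 = 832 kbps = 0.832 Mbps.
dashcam clip: 6.792 Mbps × 420 s = 2852.6 Mb
music video: 8.432 Mbps × 177 s = 1492.5 Mb
tutorial video: 3.632 Mbps × 2700 s = 9806.4 Mb
animated explainer: 4.202 Mbps × 518 s = 2176.6 Mb
Total: 16328.1 Mb = 2041.0 MB.
= 1.901 GiB.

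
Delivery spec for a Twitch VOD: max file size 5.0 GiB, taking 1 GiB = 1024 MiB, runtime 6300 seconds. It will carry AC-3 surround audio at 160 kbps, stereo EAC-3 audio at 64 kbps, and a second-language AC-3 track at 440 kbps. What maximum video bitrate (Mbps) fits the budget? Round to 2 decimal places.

Budget: 5.0 GiB = 42949.7 Mb.
Total bitrate budget: 42949.7 Mb / 6300 s = 6.817 Mbps.
Audio total: 160 + 64 + 440 = 664 kbps = 0.664 Mbps.
Video: 6.817 − 0.664 = 6.153 Mbps.

6.15 Mbps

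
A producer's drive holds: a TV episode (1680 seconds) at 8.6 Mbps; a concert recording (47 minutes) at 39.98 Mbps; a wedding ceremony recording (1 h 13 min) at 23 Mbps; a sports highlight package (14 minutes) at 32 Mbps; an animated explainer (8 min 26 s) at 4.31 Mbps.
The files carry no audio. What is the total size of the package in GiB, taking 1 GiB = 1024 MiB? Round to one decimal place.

TV episode: 8.600 Mbps × 1680 s = 14448.0 Mb
concert recording: 39.980 Mbps × 2820 s = 112743.6 Mb
wedding ceremony recording: 23.000 Mbps × 4380 s = 100740.0 Mb
sports highlight package: 32.000 Mbps × 840 s = 26880.0 Mb
animated explainer: 4.310 Mbps × 506 s = 2180.9 Mb
Total: 256992.5 Mb = 32124.1 MB.
= 29.92 GiB.

29.9 GiB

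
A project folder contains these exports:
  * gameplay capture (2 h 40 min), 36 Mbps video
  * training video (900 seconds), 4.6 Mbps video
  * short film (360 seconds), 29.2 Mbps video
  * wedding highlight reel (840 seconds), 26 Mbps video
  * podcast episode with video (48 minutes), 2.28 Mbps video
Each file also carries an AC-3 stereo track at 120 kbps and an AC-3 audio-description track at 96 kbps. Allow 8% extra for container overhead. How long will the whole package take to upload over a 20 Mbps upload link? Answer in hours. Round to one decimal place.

5.9 hours

Audio total: 120 + 96 = 216 kbps = 0.216 Mbps.
gameplay capture: 36.216 Mbps × 9600 s × 1.08 = 375487.5 Mb
training video: 4.816 Mbps × 900 s × 1.08 = 4681.2 Mb
short film: 29.416 Mbps × 360 s × 1.08 = 11436.9 Mb
wedding highlight reel: 26.216 Mbps × 840 s × 1.08 = 23783.2 Mb
podcast episode with video: 2.496 Mbps × 2880 s × 1.08 = 7763.6 Mb
Total: 423152.3 Mb = 52894.0 MB.
At 20 Mbps: 423152.3 / 20 = 21158 s ≈ 5.88 hours.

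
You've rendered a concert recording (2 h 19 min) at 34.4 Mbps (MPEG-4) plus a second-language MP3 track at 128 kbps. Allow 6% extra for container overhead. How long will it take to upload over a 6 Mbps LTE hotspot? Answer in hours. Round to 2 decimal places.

14.13 hours

2 h 19 min = 139 min = 8340 s
Audio: 128 kbps = 0.128 Mbps.
Total bitrate: 34.528 Mbps.
File: 34.528 Mbps × 8340 s = 287963.5 Mb.
With 6% container overhead: ×1.06. → 305241.3 Mb.
At 6 Mbps: 305241.3 / 6 = 50873.6 s ≈ 14.1 hours.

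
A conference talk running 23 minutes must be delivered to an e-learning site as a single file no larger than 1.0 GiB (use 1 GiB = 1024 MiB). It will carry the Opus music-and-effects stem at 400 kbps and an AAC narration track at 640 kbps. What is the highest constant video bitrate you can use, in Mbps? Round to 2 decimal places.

5.18 Mbps

Budget: 1.0 GiB = 8589.9 Mb.
23 min = 1380 s
Total bitrate budget: 8589.9 Mb / 1380 s = 6.225 Mbps.
Audio total: 400 + 640 = 1040 kbps = 1.040 Mbps.
Video: 6.225 − 1.040 = 5.185 Mbps.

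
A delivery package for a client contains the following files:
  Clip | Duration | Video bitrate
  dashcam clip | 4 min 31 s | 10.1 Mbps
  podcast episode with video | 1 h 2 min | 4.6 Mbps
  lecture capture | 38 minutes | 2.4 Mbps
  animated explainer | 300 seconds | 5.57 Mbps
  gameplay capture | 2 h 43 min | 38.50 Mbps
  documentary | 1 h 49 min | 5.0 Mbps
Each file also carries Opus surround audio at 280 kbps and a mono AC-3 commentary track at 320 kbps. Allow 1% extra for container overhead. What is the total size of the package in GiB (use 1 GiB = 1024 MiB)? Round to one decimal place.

52.9 GiB

Audio total: 280 + 320 = 600 kbps = 0.600 Mbps.
dashcam clip: 10.700 Mbps × 271 s × 1.01 = 2928.7 Mb
podcast episode with video: 5.200 Mbps × 3720 s × 1.01 = 19537.4 Mb
lecture capture: 3.000 Mbps × 2280 s × 1.01 = 6908.4 Mb
animated explainer: 6.170 Mbps × 300 s × 1.01 = 1869.5 Mb
gameplay capture: 39.100 Mbps × 9780 s × 1.01 = 386222.0 Mb
documentary: 5.600 Mbps × 6540 s × 1.01 = 36990.2 Mb
Total: 454456.3 Mb = 56807.0 MB.
= 52.91 GiB.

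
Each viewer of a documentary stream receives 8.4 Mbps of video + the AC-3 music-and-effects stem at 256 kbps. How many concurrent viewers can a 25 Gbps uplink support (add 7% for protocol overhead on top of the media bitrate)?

2699

Audio: 256 kbps = 0.256 Mbps.
Per-viewer media rate: 8.656 Mbps.
On the wire with 7% overhead: 9.262 Mbps.
25 Gbps = 25,000 Mbps; 25,000 / 9.262 = 2699.22 → 2699 viewers.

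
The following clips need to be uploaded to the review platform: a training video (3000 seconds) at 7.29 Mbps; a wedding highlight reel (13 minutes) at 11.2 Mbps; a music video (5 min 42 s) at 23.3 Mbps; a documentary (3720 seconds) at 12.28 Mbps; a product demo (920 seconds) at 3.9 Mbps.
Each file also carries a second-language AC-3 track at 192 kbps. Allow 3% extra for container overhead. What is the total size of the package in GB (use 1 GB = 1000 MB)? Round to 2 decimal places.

Audio: 192 kbps = 0.192 Mbps.
training video: 7.482 Mbps × 3000 s × 1.03 = 23119.4 Mb
wedding highlight reel: 11.392 Mbps × 780 s × 1.03 = 9152.3 Mb
music video: 23.492 Mbps × 342 s × 1.03 = 8275.3 Mb
documentary: 12.472 Mbps × 3720 s × 1.03 = 47787.7 Mb
product demo: 4.092 Mbps × 920 s × 1.03 = 3877.6 Mb
Total: 92212.3 Mb = 11526.5 MB.
= 11.53 GB.

11.53 GB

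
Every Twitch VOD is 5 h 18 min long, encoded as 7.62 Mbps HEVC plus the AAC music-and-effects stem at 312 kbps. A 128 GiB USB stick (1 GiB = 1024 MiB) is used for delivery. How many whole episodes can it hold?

5 h 18 min = 318 min = 19080 s
Audio: 312 kbps = 0.312 Mbps.
Total bitrate: 7.932 Mbps.
Per item: 7.932 Mbps × 19080 s = 151,343 Mb = 18,918 MB.
Capacity: 128 GiB = 1,099,512 Mb; 7.27 items → 7 complete.

7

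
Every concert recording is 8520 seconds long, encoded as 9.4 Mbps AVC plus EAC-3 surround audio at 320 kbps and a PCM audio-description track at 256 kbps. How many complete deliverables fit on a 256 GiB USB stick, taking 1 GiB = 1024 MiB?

25

Audio total: 320 + 256 = 576 kbps = 0.576 Mbps.
Total bitrate: 9.976 Mbps.
Per item: 9.976 Mbps × 8520 s = 84,996 Mb = 10,624 MB.
Capacity: 256 GiB = 2,199,023 Mb; 25.87 items → 25 complete.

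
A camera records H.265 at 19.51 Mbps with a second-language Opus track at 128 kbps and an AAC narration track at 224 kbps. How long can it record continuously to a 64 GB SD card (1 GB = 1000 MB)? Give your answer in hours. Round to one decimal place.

Audio total: 128 + 224 = 352 kbps = 0.352 Mbps.
Total bitrate: 19.51 + 0.352 = 19.862 Mbps.
Capacity: 64 GB = 512,000 Mb.
Recording time: 512,000 / 19.862 = 25,778 s ≈ 7.16 hours.

7.2 hours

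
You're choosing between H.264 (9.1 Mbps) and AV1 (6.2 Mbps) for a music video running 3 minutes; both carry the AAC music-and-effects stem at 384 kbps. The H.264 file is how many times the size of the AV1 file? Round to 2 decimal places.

3 min = 180 s
Audio: 384 kbps = 0.384 Mbps.
H.264: 9.484 Mbps × 180 s = 1707.1 Mb = 213.390 MB.
AV1: 6.584 Mbps × 180 s = 1185.1 Mb = 148.140 MB.
Ratio: 213.390 / 148.140 = 1.440.

1.44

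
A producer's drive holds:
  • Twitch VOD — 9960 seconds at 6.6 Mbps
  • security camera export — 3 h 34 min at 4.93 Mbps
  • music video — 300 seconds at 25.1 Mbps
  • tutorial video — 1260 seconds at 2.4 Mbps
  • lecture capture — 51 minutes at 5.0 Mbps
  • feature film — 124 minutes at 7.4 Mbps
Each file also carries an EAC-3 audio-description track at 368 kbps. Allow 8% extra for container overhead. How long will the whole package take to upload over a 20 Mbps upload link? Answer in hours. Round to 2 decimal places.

3.34 hours

Audio: 368 kbps = 0.368 Mbps.
Twitch VOD: 6.968 Mbps × 9960 s × 1.08 = 74953.4 Mb
security camera export: 5.298 Mbps × 12840 s × 1.08 = 73468.4 Mb
music video: 25.468 Mbps × 300 s × 1.08 = 8251.6 Mb
tutorial video: 2.768 Mbps × 1260 s × 1.08 = 3766.7 Mb
lecture capture: 5.368 Mbps × 3060 s × 1.08 = 17740.2 Mb
feature film: 7.768 Mbps × 7440 s × 1.08 = 62417.4 Mb
Total: 240597.7 Mb = 30074.7 MB.
At 20 Mbps: 240597.7 / 20 = 12030 s ≈ 3.34 hours.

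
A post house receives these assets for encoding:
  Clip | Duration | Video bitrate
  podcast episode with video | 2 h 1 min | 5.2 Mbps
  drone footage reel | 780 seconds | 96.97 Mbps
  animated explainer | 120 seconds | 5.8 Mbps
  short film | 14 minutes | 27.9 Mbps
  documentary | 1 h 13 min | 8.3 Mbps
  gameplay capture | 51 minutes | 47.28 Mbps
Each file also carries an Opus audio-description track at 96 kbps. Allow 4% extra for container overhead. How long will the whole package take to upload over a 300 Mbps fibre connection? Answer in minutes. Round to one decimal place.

Audio: 96 kbps = 0.096 Mbps.
podcast episode with video: 5.296 Mbps × 7260 s × 1.04 = 39986.9 Mb
drone footage reel: 97.066 Mbps × 780 s × 1.04 = 78739.9 Mb
animated explainer: 5.896 Mbps × 120 s × 1.04 = 735.8 Mb
short film: 27.996 Mbps × 840 s × 1.04 = 24457.3 Mb
documentary: 8.396 Mbps × 4380 s × 1.04 = 38245.5 Mb
gameplay capture: 47.376 Mbps × 3060 s × 1.04 = 150769.4 Mb
Total: 332934.8 Mb = 41616.9 MB.
At 300 Mbps: 332934.8 / 300 = 1110 s ≈ 18.5 minutes.

18.5 minutes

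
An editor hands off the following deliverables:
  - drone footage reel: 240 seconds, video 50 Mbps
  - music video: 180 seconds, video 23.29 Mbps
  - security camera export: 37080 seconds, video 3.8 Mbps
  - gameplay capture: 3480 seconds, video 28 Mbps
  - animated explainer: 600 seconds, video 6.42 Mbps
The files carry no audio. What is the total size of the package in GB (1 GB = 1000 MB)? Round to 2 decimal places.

32.30 GB

drone footage reel: 50.000 Mbps × 240 s = 12000.0 Mb
music video: 23.290 Mbps × 180 s = 4192.2 Mb
security camera export: 3.800 Mbps × 37080 s = 140904.0 Mb
gameplay capture: 28.000 Mbps × 3480 s = 97440.0 Mb
animated explainer: 6.420 Mbps × 600 s = 3852.0 Mb
Total: 258388.2 Mb = 32298.5 MB.
= 32.30 GB.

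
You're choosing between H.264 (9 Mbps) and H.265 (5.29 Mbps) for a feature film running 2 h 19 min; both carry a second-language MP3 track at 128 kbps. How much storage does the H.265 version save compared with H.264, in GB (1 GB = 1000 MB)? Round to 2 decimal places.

3.87 GB

2 h 19 min = 139 min = 8340 s
Audio: 128 kbps = 0.128 Mbps.
H.264: 9.128 Mbps × 8340 s = 76127.5 Mb = 9.516 GB.
H.265: 5.418 Mbps × 8340 s = 45186.1 Mb = 5.648 GB.
Saving: 9.516 − 5.648 = 3.868 GB.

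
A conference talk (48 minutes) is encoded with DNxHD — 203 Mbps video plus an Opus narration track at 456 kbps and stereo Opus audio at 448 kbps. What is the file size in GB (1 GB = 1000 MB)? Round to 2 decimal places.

73.41 GB

48 min = 2880 s
Audio total: 456 + 448 = 904 kbps = 0.904 Mbps.
Total bitrate: 203 + 0.904 = 203.904 Mbps.
Stream data: 203.904 Mbps × 2880 s = 587243.5 Mb.
587,244 Mb ÷ 8 = 73,405 MB → 73.41 GB.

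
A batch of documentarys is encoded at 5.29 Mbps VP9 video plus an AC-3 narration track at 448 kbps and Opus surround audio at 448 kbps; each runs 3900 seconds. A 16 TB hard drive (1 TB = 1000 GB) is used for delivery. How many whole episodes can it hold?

5305

Audio total: 448 + 448 = 896 kbps = 0.896 Mbps.
Total bitrate: 6.186 Mbps.
Per item: 6.186 Mbps × 3900 s = 24,125 Mb = 3,016 MB.
Capacity: 16 TB = 128,000,000 Mb; 5305.61 items → 5305 complete.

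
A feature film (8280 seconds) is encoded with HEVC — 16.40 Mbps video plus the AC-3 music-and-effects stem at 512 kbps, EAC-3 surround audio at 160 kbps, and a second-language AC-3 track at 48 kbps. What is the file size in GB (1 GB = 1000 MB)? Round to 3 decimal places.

Audio total: 512 + 160 + 48 = 720 kbps = 0.720 Mbps.
Total bitrate: 16.40 + 0.720 = 17.120 Mbps.
Stream data: 17.120 Mbps × 8280 s = 141753.6 Mb.
141,754 Mb ÷ 8 = 17,719 MB → 17.72 GB.

17.719 GB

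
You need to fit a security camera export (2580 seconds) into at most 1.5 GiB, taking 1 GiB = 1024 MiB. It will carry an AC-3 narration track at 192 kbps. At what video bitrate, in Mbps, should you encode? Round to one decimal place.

4.8 Mbps

Budget: 1.5 GiB = 12884.9 Mb.
Total bitrate budget: 12884.9 Mb / 2580 s = 4.994 Mbps.
Audio: 192 kbps = 0.192 Mbps.
Video: 4.994 − 0.192 = 4.802 Mbps.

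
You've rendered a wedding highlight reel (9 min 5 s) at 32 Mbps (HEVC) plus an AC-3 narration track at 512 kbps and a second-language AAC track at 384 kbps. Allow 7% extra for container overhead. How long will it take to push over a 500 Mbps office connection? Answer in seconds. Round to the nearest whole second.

9 min 5 s = 545 s
Audio total: 512 + 384 = 896 kbps = 0.896 Mbps.
Total bitrate: 32.896 Mbps.
File: 32.896 Mbps × 545 s = 17928.3 Mb.
With 7% container overhead: ×1.07. → 19183.3 Mb.
At 500 Mbps: 19183.3 / 500 = 38.4 s ≈ 38.4 seconds.

38 seconds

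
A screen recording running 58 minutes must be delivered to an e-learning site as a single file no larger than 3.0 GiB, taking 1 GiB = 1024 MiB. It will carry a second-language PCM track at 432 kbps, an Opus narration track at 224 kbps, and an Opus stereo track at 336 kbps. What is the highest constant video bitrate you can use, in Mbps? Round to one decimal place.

6.4 Mbps

Budget: 3.0 GiB = 25769.8 Mb.
58 min = 3480 s
Total bitrate budget: 25769.8 Mb / 3480 s = 7.405 Mbps.
Audio total: 432 + 224 + 336 = 992 kbps = 0.992 Mbps.
Video: 7.405 − 0.992 = 6.413 Mbps.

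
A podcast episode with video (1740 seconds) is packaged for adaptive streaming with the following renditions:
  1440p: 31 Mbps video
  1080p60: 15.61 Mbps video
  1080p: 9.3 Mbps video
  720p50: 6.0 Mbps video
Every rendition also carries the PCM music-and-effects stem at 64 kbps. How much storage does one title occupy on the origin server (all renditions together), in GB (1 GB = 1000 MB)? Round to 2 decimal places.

Audio: 64 kbps = 0.064 Mbps.
Sum of rendition bitrates: (31+0.064) + (15.61+0.064) + (9.3+0.064) + (6.0+0.064) = 62.166 Mbps.
× 1740 s = 108,169 Mb = 13,521 MB = 13.52 GB.

13.52 GB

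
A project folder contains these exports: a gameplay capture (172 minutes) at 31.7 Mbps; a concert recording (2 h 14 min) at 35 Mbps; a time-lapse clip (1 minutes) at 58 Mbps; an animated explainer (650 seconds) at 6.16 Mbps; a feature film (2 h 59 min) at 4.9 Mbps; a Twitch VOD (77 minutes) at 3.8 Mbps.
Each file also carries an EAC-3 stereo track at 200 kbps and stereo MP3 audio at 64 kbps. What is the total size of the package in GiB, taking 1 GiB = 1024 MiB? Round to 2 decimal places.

Audio total: 200 + 64 = 264 kbps = 0.264 Mbps.
gameplay capture: 31.964 Mbps × 10320 s = 329868.5 Mb
concert recording: 35.264 Mbps × 8040 s = 283522.6 Mb
time-lapse clip: 58.264 Mbps × 60 s = 3495.8 Mb
animated explainer: 6.424 Mbps × 650 s = 4175.6 Mb
feature film: 5.164 Mbps × 10740 s = 55461.4 Mb
Twitch VOD: 4.064 Mbps × 4620 s = 18775.7 Mb
Total: 695299.5 Mb = 86912.4 MB.
= 80.94 GiB.

80.94 GiB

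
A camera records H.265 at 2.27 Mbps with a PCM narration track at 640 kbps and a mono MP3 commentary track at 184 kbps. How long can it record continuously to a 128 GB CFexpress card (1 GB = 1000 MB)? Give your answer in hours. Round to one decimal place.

91.9 hours

Audio total: 640 + 184 = 824 kbps = 0.824 Mbps.
Total bitrate: 2.27 + 0.824 = 3.094 Mbps.
Capacity: 128 GB = 1,024,000 Mb.
Recording time: 1,024,000 / 3.094 = 330,963 s ≈ 91.9 hours.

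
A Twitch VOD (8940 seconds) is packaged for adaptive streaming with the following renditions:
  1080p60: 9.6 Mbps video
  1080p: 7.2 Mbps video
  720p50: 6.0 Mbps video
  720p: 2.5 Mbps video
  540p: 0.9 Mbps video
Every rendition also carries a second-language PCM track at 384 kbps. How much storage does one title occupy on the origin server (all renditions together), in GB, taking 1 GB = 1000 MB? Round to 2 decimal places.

Audio: 384 kbps = 0.384 Mbps.
Sum of rendition bitrates: (9.6+0.384) + (7.2+0.384) + (6.0+0.384) + (2.5+0.384) + (0.9+0.384) = 28.120 Mbps.
× 8940 s = 251,393 Mb = 31,424 MB = 31.42 GB.

31.42 GB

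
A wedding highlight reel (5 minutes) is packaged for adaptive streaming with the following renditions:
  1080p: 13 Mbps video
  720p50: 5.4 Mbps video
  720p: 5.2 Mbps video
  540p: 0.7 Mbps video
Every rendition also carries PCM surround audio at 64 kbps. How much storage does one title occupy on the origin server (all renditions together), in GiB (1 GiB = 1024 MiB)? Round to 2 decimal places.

0.86 GiB

5 min = 300 s
Audio: 64 kbps = 0.064 Mbps.
Sum of rendition bitrates: (13+0.064) + (5.4+0.064) + (5.2+0.064) + (0.7+0.064) = 24.556 Mbps.
× 300 s = 7,367 Mb = 920.9 MB = 0.8576 GiB.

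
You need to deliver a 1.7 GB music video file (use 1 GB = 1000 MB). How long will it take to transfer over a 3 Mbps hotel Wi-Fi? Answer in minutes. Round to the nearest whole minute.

File: 1.7 GB = 13600.0 Mb.
At 3 Mbps: 13600.0 / 3 = 4533.3 s ≈ 75.6 minutes.

76 minutes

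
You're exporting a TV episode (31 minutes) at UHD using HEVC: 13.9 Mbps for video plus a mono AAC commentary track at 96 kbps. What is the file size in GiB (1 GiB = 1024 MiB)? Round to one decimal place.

31 min = 1860 s
Audio: 96 kbps = 0.096 Mbps.
Total bitrate: 13.9 + 0.096 = 13.996 Mbps.
Stream data: 13.996 Mbps × 1860 s = 26032.6 Mb.
26,033 Mb = 3,254,070,000 bytes ÷ 1,073,741,824 = 3.031 GiB.

3.0 GiB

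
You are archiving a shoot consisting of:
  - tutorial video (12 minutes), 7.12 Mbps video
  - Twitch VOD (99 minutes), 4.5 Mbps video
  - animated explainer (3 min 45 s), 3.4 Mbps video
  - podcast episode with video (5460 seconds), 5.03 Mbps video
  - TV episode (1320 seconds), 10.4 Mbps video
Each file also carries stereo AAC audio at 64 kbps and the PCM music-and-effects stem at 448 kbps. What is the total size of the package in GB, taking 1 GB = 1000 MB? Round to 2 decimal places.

Audio total: 64 + 448 = 512 kbps = 0.512 Mbps.
tutorial video: 7.632 Mbps × 720 s = 5495.0 Mb
Twitch VOD: 5.012 Mbps × 5940 s = 29771.3 Mb
animated explainer: 3.912 Mbps × 225 s = 880.2 Mb
podcast episode with video: 5.542 Mbps × 5460 s = 30259.3 Mb
TV episode: 10.912 Mbps × 1320 s = 14403.8 Mb
Total: 80809.7 Mb = 10101.2 MB.
= 10.10 GB.

10.10 GB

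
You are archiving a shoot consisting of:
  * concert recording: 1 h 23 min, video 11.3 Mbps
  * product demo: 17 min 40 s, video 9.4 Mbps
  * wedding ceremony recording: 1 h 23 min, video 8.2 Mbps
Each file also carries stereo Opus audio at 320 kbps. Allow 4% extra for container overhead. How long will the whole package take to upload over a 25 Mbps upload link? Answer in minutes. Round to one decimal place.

Audio: 320 kbps = 0.320 Mbps.
concert recording: 11.620 Mbps × 4980 s × 1.04 = 60182.3 Mb
product demo: 9.720 Mbps × 1060 s × 1.04 = 10715.3 Mb
wedding ceremony recording: 8.520 Mbps × 4980 s × 1.04 = 44126.8 Mb
Total: 115024.4 Mb = 14378.1 MB.
At 25 Mbps: 115024.4 / 25 = 4601 s ≈ 76.7 minutes.

76.7 minutes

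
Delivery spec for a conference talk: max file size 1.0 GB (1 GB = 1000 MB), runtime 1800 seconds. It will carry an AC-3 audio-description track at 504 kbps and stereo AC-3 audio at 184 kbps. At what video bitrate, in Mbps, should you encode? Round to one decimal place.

3.8 Mbps

Budget: 1.0 GB = 8000.0 Mb.
Total bitrate budget: 8000.0 Mb / 1800 s = 4.444 Mbps.
Audio total: 504 + 184 = 688 kbps = 0.688 Mbps.
Video: 4.444 − 0.688 = 3.756 Mbps.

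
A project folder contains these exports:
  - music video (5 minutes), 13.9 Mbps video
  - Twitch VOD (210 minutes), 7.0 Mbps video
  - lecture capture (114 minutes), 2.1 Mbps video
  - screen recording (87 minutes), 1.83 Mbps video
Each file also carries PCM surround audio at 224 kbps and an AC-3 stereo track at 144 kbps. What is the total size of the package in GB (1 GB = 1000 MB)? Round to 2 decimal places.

Audio total: 224 + 144 = 368 kbps = 0.368 Mbps.
music video: 14.268 Mbps × 300 s = 4280.4 Mb
Twitch VOD: 7.368 Mbps × 12600 s = 92836.8 Mb
lecture capture: 2.468 Mbps × 6840 s = 16881.1 Mb
screen recording: 2.198 Mbps × 5220 s = 11473.6 Mb
Total: 125471.9 Mb = 15684.0 MB.
= 15.68 GB.

15.68 GB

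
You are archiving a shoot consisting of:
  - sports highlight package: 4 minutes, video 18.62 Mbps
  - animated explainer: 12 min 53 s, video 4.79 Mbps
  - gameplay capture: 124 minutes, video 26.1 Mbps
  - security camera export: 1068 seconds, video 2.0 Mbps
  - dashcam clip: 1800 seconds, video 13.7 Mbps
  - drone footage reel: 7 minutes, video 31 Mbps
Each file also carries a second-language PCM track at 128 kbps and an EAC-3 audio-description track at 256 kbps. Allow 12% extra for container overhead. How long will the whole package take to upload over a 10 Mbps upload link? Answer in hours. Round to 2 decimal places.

7.67 hours

Audio total: 128 + 256 = 384 kbps = 0.384 Mbps.
sports highlight package: 19.004 Mbps × 240 s × 1.12 = 5108.3 Mb
animated explainer: 5.174 Mbps × 773 s × 1.12 = 4479.4 Mb
gameplay capture: 26.484 Mbps × 7440 s × 1.12 = 220685.9 Mb
security camera export: 2.384 Mbps × 1068 s × 1.12 = 2851.6 Mb
dashcam clip: 14.084 Mbps × 1800 s × 1.12 = 28393.3 Mb
drone footage reel: 31.384 Mbps × 420 s × 1.12 = 14763.0 Mb
Total: 276281.6 Mb = 34535.2 MB.
At 10 Mbps: 276281.6 / 10 = 27628 s ≈ 7.67 hours.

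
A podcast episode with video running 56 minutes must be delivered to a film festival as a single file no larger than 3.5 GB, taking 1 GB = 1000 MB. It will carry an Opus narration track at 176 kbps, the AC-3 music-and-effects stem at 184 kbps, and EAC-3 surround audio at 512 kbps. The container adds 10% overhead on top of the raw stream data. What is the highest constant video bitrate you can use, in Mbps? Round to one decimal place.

Budget: 3.5 GB = 28000.0 Mb.
Stream payload after overhead: 28000.0 / 1.10 = 25454.5 Mb.
56 min = 3360 s
Total bitrate budget: 25454.5 Mb / 3360 s = 7.576 Mbps.
Audio total: 176 + 184 + 512 = 872 kbps = 0.872 Mbps.
Video: 7.576 − 0.872 = 6.704 Mbps.

6.7 Mbps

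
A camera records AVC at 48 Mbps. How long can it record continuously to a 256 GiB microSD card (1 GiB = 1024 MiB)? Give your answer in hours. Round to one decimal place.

12.7 hours

Capacity: 256 GiB = 2,199,023 Mb.
Recording time: 2,199,023 / 48.000 = 45,813 s ≈ 12.7 hours.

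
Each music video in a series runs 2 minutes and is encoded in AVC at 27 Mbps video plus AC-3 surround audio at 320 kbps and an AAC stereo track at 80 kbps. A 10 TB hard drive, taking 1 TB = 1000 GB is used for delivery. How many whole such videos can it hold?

2 min = 120 s
Audio total: 320 + 80 = 400 kbps = 0.400 Mbps.
Total bitrate: 27.400 Mbps.
Per item: 27.400 Mbps × 120 s = 3,288 Mb = 411.0 MB.
Capacity: 10 TB = 80,000,000 Mb; 24330.90 items → 24330 complete.

24330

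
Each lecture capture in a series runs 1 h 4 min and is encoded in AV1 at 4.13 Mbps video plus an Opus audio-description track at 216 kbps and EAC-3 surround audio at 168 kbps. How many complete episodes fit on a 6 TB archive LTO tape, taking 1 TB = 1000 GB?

1 h 4 min = 64 min = 3840 s
Audio total: 216 + 168 = 384 kbps = 0.384 Mbps.
Total bitrate: 4.514 Mbps.
Per item: 4.514 Mbps × 3840 s = 17,334 Mb = 2,167 MB.
Capacity: 6 TB = 48,000,000 Mb; 2769.16 items → 2769 complete.

2769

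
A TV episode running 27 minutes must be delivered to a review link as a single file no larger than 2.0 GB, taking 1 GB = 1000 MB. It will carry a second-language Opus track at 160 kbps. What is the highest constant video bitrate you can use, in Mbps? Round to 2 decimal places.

Budget: 2.0 GB = 16000.0 Mb.
27 min = 1620 s
Total bitrate budget: 16000.0 Mb / 1620 s = 9.877 Mbps.
Audio: 160 kbps = 0.160 Mbps.
Video: 9.877 − 0.160 = 9.717 Mbps.

9.72 Mbps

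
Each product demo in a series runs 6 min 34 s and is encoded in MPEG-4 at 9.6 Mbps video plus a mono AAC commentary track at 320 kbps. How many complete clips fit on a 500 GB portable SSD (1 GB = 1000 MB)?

6 min 34 s = 394 s
Audio: 320 kbps = 0.320 Mbps.
Total bitrate: 9.920 Mbps.
Per item: 9.920 Mbps × 394 s = 3,908 Mb = 488.6 MB.
Capacity: 500 GB = 4,000,000 Mb; 1023.42 items → 1023 complete.

1023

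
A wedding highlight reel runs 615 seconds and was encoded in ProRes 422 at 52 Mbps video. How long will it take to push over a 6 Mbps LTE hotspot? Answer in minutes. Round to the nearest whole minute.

File: 52.000 Mbps × 615 s = 31980.0 Mb.
At 6 Mbps: 31980.0 / 6 = 5330.0 s ≈ 88.8 minutes.

89 minutes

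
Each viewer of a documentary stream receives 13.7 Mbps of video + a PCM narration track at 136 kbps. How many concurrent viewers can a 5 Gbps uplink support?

Audio: 136 kbps = 0.136 Mbps.
Per-viewer media rate: 13.836 Mbps.
5 Gbps = 5,000 Mbps; 5,000 / 13.836 = 361.38 → 361 viewers.

361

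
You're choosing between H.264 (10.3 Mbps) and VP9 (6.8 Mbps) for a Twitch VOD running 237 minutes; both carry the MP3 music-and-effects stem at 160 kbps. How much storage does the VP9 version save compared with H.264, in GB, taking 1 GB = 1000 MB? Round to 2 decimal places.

6.22 GB

237 min = 14220 s
Audio: 160 kbps = 0.160 Mbps.
H.264: 10.460 Mbps × 14220 s = 148741.2 Mb = 18.593 GB.
VP9: 6.960 Mbps × 14220 s = 98971.2 Mb = 12.371 GB.
Saving: 18.593 − 12.371 = 6.221 GB.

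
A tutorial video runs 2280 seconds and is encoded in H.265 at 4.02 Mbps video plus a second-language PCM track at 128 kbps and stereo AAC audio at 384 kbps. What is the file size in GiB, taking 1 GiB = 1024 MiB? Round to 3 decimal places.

1.203 GiB

Audio total: 128 + 384 = 512 kbps = 0.512 Mbps.
Total bitrate: 4.02 + 0.512 = 4.532 Mbps.
Stream data: 4.532 Mbps × 2280 s = 10333.0 Mb.
10,333 Mb = 1,291,620,000 bytes ÷ 1,073,741,824 = 1.203 GiB.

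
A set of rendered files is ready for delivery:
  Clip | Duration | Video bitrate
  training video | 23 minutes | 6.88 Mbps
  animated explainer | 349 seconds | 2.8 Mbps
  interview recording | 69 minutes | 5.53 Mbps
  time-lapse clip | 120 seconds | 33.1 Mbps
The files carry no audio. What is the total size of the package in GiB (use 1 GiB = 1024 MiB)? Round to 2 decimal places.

4.35 GiB

training video: 6.880 Mbps × 1380 s = 9494.4 Mb
animated explainer: 2.800 Mbps × 349 s = 977.2 Mb
interview recording: 5.530 Mbps × 4140 s = 22894.2 Mb
time-lapse clip: 33.100 Mbps × 120 s = 3972.0 Mb
Total: 37337.8 Mb = 4667.2 MB.
= 4.347 GiB.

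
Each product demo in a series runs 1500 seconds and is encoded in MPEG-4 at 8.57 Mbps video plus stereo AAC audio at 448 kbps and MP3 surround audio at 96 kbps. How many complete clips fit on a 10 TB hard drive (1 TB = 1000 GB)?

5851

Audio total: 448 + 96 = 544 kbps = 0.544 Mbps.
Total bitrate: 9.114 Mbps.
Per item: 9.114 Mbps × 1500 s = 13,671 Mb = 1,709 MB.
Capacity: 10 TB = 80,000,000 Mb; 5851.80 items → 5851 complete.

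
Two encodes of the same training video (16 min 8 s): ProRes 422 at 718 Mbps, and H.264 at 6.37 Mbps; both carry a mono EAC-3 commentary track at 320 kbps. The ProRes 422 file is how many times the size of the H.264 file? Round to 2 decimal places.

16 min 8 s = 968 s
Audio: 320 kbps = 0.320 Mbps.
ProRes 422: 718.320 Mbps × 968 s = 695333.8 Mb = 86.917 GB.
H.264: 6.690 Mbps × 968 s = 6475.9 Mb = 0.809 GB.
Ratio: 86.917 / 0.809 = 107.372.

107.37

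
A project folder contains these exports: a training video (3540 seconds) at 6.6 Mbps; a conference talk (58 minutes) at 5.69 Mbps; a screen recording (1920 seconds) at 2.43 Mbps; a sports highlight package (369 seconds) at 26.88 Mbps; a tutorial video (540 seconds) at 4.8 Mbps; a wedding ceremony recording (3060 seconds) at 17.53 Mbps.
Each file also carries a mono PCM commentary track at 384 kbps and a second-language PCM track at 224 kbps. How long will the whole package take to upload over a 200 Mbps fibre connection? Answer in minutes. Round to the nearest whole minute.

Audio total: 384 + 224 = 608 kbps = 0.608 Mbps.
training video: 7.208 Mbps × 3540 s = 25516.3 Mb
conference talk: 6.298 Mbps × 3480 s = 21917.0 Mb
screen recording: 3.038 Mbps × 1920 s = 5833.0 Mb
sports highlight package: 27.488 Mbps × 369 s = 10143.1 Mb
tutorial video: 5.408 Mbps × 540 s = 2920.3 Mb
wedding ceremony recording: 18.138 Mbps × 3060 s = 55502.3 Mb
Total: 121832.0 Mb = 15229.0 MB.
At 200 Mbps: 121832.0 / 200 = 609 s ≈ 10.2 minutes.

10 minutes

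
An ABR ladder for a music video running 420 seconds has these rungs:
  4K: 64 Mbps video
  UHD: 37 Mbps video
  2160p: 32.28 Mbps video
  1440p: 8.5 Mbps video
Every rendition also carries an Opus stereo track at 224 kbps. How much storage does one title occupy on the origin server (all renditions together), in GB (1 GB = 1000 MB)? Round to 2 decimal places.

Audio: 224 kbps = 0.224 Mbps.
Sum of rendition bitrates: (64+0.224) + (37+0.224) + (32.28+0.224) + (8.5+0.224) = 142.676 Mbps.
× 420 s = 59,924 Mb = 7,490 MB = 7.490 GB.

7.49 GB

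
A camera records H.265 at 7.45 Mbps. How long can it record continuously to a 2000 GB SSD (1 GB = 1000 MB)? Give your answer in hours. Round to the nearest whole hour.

597 hours

Capacity: 2000 GB = 16,000,000 Mb.
Recording time: 16,000,000 / 7.450 = 2,147,651 s ≈ 597 hours.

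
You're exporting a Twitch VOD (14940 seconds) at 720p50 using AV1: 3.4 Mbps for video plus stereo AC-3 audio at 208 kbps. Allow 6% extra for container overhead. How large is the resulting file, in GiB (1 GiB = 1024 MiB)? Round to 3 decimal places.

Audio: 208 kbps = 0.208 Mbps.
Total bitrate: 3.4 + 0.208 = 3.608 Mbps.
Stream data: 3.608 Mbps × 14940 s = 53903.5 Mb.
With 6% container overhead: ×1.06.
57,138 Mb = 7,142,216,400 bytes ÷ 1,073,741,824 = 6.652 GiB.

6.652 GiB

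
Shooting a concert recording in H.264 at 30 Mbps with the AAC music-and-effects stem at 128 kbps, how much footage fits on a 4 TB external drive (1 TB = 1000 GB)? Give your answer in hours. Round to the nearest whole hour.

295 hours

Audio: 128 kbps = 0.128 Mbps.
Total bitrate: 30 + 0.128 = 30.128 Mbps.
Capacity: 4 TB = 32,000,000 Mb.
Recording time: 32,000,000 / 30.128 = 1,062,135 s ≈ 295 hours.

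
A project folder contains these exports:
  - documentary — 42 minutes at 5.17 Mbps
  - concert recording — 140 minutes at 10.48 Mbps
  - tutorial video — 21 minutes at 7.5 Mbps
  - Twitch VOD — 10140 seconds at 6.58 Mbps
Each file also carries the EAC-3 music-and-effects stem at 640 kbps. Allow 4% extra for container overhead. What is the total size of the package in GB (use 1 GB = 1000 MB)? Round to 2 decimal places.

24.90 GB

Audio: 640 kbps = 0.640 Mbps.
documentary: 5.810 Mbps × 2520 s × 1.04 = 15226.8 Mb
concert recording: 11.120 Mbps × 8400 s × 1.04 = 97144.3 Mb
tutorial video: 8.140 Mbps × 1260 s × 1.04 = 10666.7 Mb
Twitch VOD: 7.220 Mbps × 10140 s × 1.04 = 76139.2 Mb
Total: 199177.1 Mb = 24897.1 MB.
= 24.90 GB.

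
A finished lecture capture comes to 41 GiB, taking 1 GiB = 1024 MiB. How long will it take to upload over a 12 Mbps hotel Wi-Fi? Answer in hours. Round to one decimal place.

8.2 hours

File: 41 GiB = 352187.3 Mb.
At 12 Mbps: 352187.3 / 12 = 29348.9 s ≈ 8.15 hours.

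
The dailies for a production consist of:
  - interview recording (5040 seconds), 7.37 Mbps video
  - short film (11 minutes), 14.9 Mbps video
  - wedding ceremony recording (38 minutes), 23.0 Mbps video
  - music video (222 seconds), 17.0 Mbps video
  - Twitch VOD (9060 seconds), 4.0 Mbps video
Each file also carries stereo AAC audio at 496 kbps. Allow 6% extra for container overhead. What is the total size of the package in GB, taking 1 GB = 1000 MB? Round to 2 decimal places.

Audio: 496 kbps = 0.496 Mbps.
interview recording: 7.866 Mbps × 5040 s × 1.06 = 42023.3 Mb
short film: 15.396 Mbps × 660 s × 1.06 = 10771.0 Mb
wedding ceremony recording: 23.496 Mbps × 2280 s × 1.06 = 56785.1 Mb
music video: 17.496 Mbps × 222 s × 1.06 = 4117.2 Mb
Twitch VOD: 4.496 Mbps × 9060 s × 1.06 = 43177.8 Mb
Total: 156874.4 Mb = 19609.3 MB.
= 19.61 GB.

19.61 GB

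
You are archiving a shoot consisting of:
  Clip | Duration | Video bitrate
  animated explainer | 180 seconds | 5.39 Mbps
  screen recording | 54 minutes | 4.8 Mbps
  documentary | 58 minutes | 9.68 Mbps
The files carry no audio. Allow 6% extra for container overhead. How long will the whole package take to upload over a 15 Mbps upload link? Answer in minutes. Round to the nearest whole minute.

59 minutes

animated explainer: 5.390 Mbps × 180 s × 1.06 = 1028.4 Mb
screen recording: 4.800 Mbps × 3240 s × 1.06 = 16485.1 Mb
documentary: 9.680 Mbps × 3480 s × 1.06 = 35707.6 Mb
Total: 53221.1 Mb = 6652.6 MB.
At 15 Mbps: 53221.1 / 15 = 3548 s ≈ 59.1 minutes.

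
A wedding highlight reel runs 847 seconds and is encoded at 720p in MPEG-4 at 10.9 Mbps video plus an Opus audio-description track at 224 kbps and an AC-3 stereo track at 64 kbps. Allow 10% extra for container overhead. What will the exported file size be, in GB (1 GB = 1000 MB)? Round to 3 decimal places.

1.303 GB

Audio total: 224 + 64 = 288 kbps = 0.288 Mbps.
Total bitrate: 10.9 + 0.288 = 11.188 Mbps.
Stream data: 11.188 Mbps × 847 s = 9476.2 Mb.
With 10% container overhead: ×1.10.
10,424 Mb ÷ 8 = 1,303 MB → 1.303 GB.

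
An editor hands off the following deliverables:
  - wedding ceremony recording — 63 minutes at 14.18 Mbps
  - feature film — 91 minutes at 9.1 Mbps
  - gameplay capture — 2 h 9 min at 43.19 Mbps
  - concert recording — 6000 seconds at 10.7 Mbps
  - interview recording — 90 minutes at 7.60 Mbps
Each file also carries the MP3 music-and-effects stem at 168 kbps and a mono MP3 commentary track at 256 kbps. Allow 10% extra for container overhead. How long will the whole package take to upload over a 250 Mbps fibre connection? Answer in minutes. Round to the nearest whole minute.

Audio total: 168 + 256 = 424 kbps = 0.424 Mbps.
wedding ceremony recording: 14.604 Mbps × 3780 s × 1.10 = 60723.4 Mb
feature film: 9.524 Mbps × 5460 s × 1.10 = 57201.1 Mb
gameplay capture: 43.614 Mbps × 7740 s × 1.10 = 371329.6 Mb
concert recording: 11.124 Mbps × 6000 s × 1.10 = 73418.4 Mb
interview recording: 8.024 Mbps × 5400 s × 1.10 = 47662.6 Mb
Total: 610335.1 Mb = 76291.9 MB.
At 250 Mbps: 610335.1 / 250 = 2441 s ≈ 40.7 minutes.

41 minutes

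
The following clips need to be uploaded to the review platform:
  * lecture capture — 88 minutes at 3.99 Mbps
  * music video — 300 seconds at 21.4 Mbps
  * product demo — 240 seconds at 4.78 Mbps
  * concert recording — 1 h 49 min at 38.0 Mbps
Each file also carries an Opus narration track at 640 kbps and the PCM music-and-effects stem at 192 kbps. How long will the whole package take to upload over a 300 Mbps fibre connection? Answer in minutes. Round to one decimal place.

Audio total: 640 + 192 = 832 kbps = 0.832 Mbps.
lecture capture: 4.822 Mbps × 5280 s = 25460.2 Mb
music video: 22.232 Mbps × 300 s = 6669.6 Mb
product demo: 5.612 Mbps × 240 s = 1346.9 Mb
concert recording: 38.832 Mbps × 6540 s = 253961.3 Mb
Total: 287437.9 Mb = 35929.7 MB.
At 300 Mbps: 287437.9 / 300 = 958 s ≈ 16 minutes.

16.0 minutes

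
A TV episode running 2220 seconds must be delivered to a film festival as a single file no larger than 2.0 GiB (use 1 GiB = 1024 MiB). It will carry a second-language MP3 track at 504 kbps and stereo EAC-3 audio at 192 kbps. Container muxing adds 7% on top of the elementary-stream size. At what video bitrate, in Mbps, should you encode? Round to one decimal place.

Budget: 2.0 GiB = 17179.9 Mb.
Stream payload after overhead: 17179.9 / 1.07 = 16056.0 Mb.
Total bitrate budget: 16056.0 Mb / 2220 s = 7.232 Mbps.
Audio total: 504 + 192 = 696 kbps = 0.696 Mbps.
Video: 7.232 − 0.696 = 6.536 Mbps.

6.5 Mbps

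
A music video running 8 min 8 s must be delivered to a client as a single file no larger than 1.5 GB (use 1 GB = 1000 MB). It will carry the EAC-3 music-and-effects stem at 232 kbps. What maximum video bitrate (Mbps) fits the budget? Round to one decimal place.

Budget: 1.5 GB = 12000.0 Mb.
8 min 8 s = 488 s
Total bitrate budget: 12000.0 Mb / 488 s = 24.590 Mbps.
Audio: 232 kbps = 0.232 Mbps.
Video: 24.590 − 0.232 = 24.358 Mbps.

24.4 Mbps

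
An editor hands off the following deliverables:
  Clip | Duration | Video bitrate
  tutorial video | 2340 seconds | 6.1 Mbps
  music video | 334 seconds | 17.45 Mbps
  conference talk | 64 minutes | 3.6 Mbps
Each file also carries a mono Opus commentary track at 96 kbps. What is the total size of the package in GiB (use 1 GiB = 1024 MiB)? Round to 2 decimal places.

4.02 GiB

Audio: 96 kbps = 0.096 Mbps.
tutorial video: 6.196 Mbps × 2340 s = 14498.6 Mb
music video: 17.546 Mbps × 334 s = 5860.4 Mb
conference talk: 3.696 Mbps × 3840 s = 14192.6 Mb
Total: 34551.6 Mb = 4319.0 MB.
= 4.022 GiB.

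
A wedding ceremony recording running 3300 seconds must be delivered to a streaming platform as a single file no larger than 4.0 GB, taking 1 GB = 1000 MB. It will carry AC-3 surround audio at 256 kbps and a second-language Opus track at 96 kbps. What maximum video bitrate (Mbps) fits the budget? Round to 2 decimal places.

9.34 Mbps

Budget: 4.0 GB = 32000.0 Mb.
Total bitrate budget: 32000.0 Mb / 3300 s = 9.697 Mbps.
Audio total: 256 + 96 = 352 kbps = 0.352 Mbps.
Video: 9.697 − 0.352 = 9.345 Mbps.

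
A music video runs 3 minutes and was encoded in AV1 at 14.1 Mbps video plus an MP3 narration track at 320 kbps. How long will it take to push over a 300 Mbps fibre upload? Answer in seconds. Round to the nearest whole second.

9 seconds

3 min = 180 s
Audio: 320 kbps = 0.320 Mbps.
Total bitrate: 14.420 Mbps.
File: 14.420 Mbps × 180 s = 2595.6 Mb.
At 300 Mbps: 2595.6 / 300 = 8.7 s ≈ 8.65 seconds.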